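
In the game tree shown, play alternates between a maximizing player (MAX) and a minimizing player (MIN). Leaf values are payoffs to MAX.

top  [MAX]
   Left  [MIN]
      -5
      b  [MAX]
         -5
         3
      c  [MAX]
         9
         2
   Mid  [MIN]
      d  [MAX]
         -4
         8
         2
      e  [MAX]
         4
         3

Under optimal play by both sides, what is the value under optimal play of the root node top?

4

b (MAX): max(-5, 3) = 3
c (MAX): max(9, 2) = 9
Left (MIN): min(-5, 3, 9) = -5
d (MAX): max(-4, 8, 2) = 8
e (MAX): max(4, 3) = 4
Mid (MIN): min(8, 4) = 4
top (MAX): max(-5, 4) = 4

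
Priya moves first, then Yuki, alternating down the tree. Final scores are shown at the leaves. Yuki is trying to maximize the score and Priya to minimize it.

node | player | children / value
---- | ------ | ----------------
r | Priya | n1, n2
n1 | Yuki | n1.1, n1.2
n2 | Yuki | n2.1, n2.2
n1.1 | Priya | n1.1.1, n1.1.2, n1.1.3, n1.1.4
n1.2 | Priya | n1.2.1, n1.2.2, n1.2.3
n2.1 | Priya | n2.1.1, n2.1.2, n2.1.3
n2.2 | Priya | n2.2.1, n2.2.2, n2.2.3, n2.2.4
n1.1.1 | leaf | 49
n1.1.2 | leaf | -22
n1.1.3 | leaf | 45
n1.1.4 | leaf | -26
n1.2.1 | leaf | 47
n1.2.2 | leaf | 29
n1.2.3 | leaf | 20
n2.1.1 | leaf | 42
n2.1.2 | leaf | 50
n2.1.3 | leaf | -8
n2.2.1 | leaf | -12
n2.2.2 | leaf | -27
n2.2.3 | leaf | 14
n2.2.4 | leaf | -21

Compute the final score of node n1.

n1.1 (Priya): min(49, -22, 45, -26) = -26
n1.2 (Priya): min(47, 29, 20) = 20
n1 (Yuki): max(-26, 20) = 20

20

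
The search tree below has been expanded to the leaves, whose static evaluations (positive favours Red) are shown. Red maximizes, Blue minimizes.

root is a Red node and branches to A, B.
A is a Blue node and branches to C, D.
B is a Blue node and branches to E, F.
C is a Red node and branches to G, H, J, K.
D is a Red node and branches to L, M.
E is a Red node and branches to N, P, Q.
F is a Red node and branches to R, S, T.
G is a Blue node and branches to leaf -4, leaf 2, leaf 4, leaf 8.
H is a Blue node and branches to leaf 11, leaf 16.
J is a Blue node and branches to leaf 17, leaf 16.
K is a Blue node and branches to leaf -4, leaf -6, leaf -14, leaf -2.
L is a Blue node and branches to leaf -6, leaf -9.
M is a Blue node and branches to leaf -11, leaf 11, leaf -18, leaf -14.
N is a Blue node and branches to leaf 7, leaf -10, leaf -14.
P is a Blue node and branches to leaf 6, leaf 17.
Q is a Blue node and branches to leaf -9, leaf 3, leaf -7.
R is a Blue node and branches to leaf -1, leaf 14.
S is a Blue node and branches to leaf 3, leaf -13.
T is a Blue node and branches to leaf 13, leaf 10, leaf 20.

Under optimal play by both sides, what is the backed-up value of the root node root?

6

G (Blue): min(-4, 2, 4, 8) = -4
H (Blue): min(11, 16) = 11
J (Blue): min(17, 16) = 16
K (Blue): min(-4, -6, -14, -2) = -14
C (Red): max(-4, 11, 16, -14) = 16
L (Blue): min(-6, -9) = -9
M (Blue): min(-11, 11, -18, -14) = -18
D (Red): max(-9, -18) = -9
A (Blue): min(16, -9) = -9
N (Blue): min(7, -10, -14) = -14
P (Blue): min(6, 17) = 6
Q (Blue): min(-9, 3, -7) = -9
E (Red): max(-14, 6, -9) = 6
R (Blue): min(-1, 14) = -1
S (Blue): min(3, -13) = -13
T (Blue): min(13, 10, 20) = 10
F (Red): max(-1, -13, 10) = 10
B (Blue): min(6, 10) = 6
root (Red): max(-9, 6) = 6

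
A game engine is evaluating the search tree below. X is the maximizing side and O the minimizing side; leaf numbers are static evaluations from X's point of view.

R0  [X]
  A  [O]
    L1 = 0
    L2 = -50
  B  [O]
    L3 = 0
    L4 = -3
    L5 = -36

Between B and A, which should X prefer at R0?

B (O): min(0, -3, -36) = -36
A (O): min(0, -50) = -50
X prefers the higher value; B=-36, A=-50. B is better since -36 > -50.

B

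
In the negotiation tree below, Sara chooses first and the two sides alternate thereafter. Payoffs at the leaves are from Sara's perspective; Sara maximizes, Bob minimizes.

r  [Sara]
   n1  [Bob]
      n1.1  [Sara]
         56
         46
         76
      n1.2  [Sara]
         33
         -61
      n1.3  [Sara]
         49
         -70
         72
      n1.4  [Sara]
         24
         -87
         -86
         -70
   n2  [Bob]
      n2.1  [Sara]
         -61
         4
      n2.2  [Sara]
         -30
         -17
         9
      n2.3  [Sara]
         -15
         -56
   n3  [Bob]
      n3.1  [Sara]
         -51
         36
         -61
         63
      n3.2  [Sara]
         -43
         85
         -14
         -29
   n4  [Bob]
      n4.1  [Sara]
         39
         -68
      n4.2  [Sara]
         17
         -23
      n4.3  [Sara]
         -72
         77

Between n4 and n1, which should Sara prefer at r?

n1

n4.1 (Sara): max(39, -68) = 39
n4.2 (Sara): max(17, -23) = 17
n4.3 (Sara): max(-72, 77) = 77
n4 (Bob): min(39, 17, 77) = 17
n1.1 (Sara): max(56, 46, 76) = 76
n1.2 (Sara): max(33, -61) = 33
n1.3 (Sara): max(49, -70, 72) = 72
n1.4 (Sara): max(24, -87, -86, -70) = 24
n1 (Bob): min(76, 33, 72, 24) = 24
Sara prefers the higher value; n4=17, n1=24. n1 is better since 24 > 17.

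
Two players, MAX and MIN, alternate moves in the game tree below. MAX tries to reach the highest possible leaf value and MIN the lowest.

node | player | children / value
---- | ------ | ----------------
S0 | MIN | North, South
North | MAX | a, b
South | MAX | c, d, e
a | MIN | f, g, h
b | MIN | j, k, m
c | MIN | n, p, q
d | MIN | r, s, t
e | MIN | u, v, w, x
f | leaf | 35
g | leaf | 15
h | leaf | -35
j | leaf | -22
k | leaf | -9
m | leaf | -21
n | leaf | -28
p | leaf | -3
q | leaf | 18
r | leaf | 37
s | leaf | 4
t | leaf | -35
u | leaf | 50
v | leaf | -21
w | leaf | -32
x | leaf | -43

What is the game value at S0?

-28

a (MIN): min(35, 15, -35) = -35
b (MIN): min(-22, -9, -21) = -22
North (MAX): max(-35, -22) = -22
c (MIN): min(-28, -3, 18) = -28
d (MIN): min(37, 4, -35) = -35
e (MIN): min(50, -21, -32, -43) = -43
South (MAX): max(-28, -35, -43) = -28
S0 (MIN): min(-22, -28) = -28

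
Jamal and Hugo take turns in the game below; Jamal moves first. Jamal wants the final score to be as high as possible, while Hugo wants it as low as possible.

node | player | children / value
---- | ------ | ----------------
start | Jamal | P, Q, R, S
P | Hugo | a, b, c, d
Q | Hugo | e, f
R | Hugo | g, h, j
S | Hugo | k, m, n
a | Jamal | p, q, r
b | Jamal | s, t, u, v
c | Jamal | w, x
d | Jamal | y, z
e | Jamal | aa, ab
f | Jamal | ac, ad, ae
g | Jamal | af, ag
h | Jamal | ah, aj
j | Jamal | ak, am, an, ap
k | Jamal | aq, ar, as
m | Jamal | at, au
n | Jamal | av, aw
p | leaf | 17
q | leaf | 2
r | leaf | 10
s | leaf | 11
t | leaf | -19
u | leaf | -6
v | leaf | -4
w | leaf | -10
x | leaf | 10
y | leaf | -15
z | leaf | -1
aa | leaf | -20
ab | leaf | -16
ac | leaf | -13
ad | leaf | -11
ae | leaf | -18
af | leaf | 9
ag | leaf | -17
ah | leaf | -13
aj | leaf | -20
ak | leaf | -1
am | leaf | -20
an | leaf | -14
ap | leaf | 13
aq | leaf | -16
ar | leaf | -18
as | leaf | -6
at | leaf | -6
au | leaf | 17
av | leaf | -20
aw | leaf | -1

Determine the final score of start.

-1

a (Jamal): max(17, 2, 10) = 17
b (Jamal): max(11, -19, -6, -4) = 11
c (Jamal): max(-10, 10) = 10
d (Jamal): max(-15, -1) = -1
P (Hugo): min(17, 11, 10, -1) = -1
e (Jamal): max(-20, -16) = -16
f (Jamal): max(-13, -11, -18) = -11
Q (Hugo): min(-16, -11) = -16
g (Jamal): max(9, -17) = 9
h (Jamal): max(-13, -20) = -13
j (Jamal): max(-1, -20, -14, 13) = 13
R (Hugo): min(9, -13, 13) = -13
k (Jamal): max(-16, -18, -6) = -6
m (Jamal): max(-6, 17) = 17
n (Jamal): max(-20, -1) = -1
S (Hugo): min(-6, 17, -1) = -6
start (Jamal): max(-1, -16, -13, -6) = -1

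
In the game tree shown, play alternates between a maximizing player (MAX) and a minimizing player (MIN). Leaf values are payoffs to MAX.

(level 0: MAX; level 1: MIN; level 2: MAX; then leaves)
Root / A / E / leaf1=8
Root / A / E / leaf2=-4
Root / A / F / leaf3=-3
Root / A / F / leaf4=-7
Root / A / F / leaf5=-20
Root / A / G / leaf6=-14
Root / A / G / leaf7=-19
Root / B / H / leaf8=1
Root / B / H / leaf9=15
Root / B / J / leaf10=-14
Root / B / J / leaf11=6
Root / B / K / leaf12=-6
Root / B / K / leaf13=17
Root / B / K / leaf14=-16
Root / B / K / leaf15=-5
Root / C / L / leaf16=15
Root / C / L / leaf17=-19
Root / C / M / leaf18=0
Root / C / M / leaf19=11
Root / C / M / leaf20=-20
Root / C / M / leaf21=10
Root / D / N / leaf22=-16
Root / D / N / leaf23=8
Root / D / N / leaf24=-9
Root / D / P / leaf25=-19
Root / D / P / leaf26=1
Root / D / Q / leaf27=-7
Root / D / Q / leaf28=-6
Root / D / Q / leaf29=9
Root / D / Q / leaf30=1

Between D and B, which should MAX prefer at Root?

B

N (MAX): max(-16, 8, -9) = 8
P (MAX): max(-19, 1) = 1
Q (MAX): max(-7, -6, 9, 1) = 9
D (MIN): min(8, 1, 9) = 1
H (MAX): max(1, 15) = 15
J (MAX): max(-14, 6) = 6
K (MAX): max(-6, 17, -16, -5) = 17
B (MIN): min(15, 6, 17) = 6
MAX prefers the higher value; D=1, B=6. B is better since 6 > 1.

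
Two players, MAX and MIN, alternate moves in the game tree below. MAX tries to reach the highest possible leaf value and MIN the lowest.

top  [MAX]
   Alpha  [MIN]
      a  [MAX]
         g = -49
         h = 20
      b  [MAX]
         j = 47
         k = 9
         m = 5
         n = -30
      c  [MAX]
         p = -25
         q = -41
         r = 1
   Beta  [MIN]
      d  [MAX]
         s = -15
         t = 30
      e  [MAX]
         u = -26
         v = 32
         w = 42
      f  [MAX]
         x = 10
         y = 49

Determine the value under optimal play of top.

30

a (MAX): max(-49, 20) = 20
b (MAX): max(47, 9, 5, -30) = 47
c (MAX): max(-25, -41, 1) = 1
Alpha (MIN): min(20, 47, 1) = 1
d (MAX): max(-15, 30) = 30
e (MAX): max(-26, 32, 42) = 42
f (MAX): max(10, 49) = 49
Beta (MIN): min(30, 42, 49) = 30
top (MAX): max(1, 30) = 30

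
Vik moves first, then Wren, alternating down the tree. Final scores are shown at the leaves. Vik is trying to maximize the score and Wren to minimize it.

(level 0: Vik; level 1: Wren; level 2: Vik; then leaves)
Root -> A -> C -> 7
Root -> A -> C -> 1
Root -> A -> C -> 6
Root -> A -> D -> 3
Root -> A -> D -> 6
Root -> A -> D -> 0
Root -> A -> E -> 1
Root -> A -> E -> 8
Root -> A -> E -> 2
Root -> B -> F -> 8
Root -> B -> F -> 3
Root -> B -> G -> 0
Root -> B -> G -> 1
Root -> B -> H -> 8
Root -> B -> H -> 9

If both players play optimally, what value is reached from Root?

6

C (Vik): max(7, 1, 6) = 7
D (Vik): max(3, 6, 0) = 6
E (Vik): max(1, 8, 2) = 8
A (Wren): min(7, 6, 8) = 6
F (Vik): max(8, 3) = 8
G (Vik): max(0, 1) = 1
H (Vik): max(8, 9) = 9
B (Wren): min(8, 1, 9) = 1
Root (Vik): max(6, 1) = 6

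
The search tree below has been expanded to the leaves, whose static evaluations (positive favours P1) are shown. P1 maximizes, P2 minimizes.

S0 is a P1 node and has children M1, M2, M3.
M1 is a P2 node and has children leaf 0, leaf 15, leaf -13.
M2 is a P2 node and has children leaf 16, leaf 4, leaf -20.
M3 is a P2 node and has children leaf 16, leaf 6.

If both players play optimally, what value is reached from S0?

6

M1 (P2): min(0, 15, -13) = -13
M2 (P2): min(16, 4, -20) = -20
M3 (P2): min(16, 6) = 6
S0 (P1): max(-13, -20, 6) = 6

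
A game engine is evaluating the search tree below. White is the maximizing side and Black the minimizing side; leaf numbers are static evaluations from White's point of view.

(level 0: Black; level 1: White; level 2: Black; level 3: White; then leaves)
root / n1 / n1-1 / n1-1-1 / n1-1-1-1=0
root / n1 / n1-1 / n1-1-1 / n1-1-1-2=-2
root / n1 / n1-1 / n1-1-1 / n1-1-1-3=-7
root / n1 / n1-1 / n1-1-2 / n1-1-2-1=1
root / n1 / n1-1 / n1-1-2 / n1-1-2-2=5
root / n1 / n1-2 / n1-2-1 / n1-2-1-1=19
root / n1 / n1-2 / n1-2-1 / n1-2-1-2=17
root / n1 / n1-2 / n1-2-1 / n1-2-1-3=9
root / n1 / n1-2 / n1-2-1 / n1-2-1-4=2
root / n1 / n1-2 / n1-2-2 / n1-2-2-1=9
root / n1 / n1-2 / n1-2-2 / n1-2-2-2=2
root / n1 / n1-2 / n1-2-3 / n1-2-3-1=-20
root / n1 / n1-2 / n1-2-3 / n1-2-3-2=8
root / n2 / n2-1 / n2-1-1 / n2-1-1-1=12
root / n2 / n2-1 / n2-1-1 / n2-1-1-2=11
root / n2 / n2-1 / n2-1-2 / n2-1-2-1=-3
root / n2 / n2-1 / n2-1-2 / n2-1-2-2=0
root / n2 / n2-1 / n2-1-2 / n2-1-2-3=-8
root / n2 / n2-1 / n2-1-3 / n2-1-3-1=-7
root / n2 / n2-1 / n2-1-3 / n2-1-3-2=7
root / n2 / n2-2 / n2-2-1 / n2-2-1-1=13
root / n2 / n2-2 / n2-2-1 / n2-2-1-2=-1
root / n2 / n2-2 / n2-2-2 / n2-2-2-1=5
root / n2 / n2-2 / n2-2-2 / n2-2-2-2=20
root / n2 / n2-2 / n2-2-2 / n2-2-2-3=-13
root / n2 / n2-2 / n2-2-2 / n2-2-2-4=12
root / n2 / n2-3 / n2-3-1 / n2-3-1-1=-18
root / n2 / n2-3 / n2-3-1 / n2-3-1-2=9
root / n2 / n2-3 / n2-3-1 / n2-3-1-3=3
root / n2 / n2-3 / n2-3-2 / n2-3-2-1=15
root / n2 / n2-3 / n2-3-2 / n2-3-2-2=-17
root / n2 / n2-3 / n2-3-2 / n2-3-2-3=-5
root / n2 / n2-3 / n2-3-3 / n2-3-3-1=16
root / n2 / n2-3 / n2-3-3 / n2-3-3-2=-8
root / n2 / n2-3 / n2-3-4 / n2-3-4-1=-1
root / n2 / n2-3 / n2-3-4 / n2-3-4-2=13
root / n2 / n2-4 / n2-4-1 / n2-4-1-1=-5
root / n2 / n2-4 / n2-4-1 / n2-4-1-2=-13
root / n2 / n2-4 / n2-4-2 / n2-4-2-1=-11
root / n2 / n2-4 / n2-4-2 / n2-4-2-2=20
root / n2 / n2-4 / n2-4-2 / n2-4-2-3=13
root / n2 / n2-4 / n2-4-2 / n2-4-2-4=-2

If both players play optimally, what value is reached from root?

n1-1-1 (White): max(0, -2, -7) = 0
n1-1-2 (White): max(1, 5) = 5
n1-1 (Black): min(0, 5) = 0
n1-2-1 (White): max(19, 17, 9, 2) = 19
n1-2-2 (White): max(9, 2) = 9
n1-2-3 (White): max(-20, 8) = 8
n1-2 (Black): min(19, 9, 8) = 8
n1 (White): max(0, 8) = 8
n2-1-1 (White): max(12, 11) = 12
n2-1-2 (White): max(-3, 0, -8) = 0
n2-1-3 (White): max(-7, 7) = 7
n2-1 (Black): min(12, 0, 7) = 0
n2-2-1 (White): max(13, -1) = 13
n2-2-2 (White): max(5, 20, -13, 12) = 20
n2-2 (Black): min(13, 20) = 13
n2-3-1 (White): max(-18, 9, 3) = 9
n2-3-2 (White): max(15, -17, -5) = 15
n2-3-3 (White): max(16, -8) = 16
n2-3-4 (White): max(-1, 13) = 13
n2-3 (Black): min(9, 15, 16, 13) = 9
n2-4-1 (White): max(-5, -13) = -5
n2-4-2 (White): max(-11, 20, 13, -2) = 20
n2-4 (Black): min(-5, 20) = -5
n2 (White): max(0, 13, 9, -5) = 13
root (Black): min(8, 13) = 8

8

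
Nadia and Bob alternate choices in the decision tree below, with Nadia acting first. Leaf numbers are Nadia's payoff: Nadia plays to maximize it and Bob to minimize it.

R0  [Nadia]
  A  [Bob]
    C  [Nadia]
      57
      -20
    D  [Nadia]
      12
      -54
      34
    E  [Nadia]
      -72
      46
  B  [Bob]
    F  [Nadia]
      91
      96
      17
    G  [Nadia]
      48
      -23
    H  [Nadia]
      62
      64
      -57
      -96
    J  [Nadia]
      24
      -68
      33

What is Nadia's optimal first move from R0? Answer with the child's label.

C (Nadia): max(57, -20) = 57
D (Nadia): max(12, -54, 34) = 34
E (Nadia): max(-72, 46) = 46
A (Bob): min(57, 34, 46) = 34
F (Nadia): max(91, 96, 17) = 96
G (Nadia): max(48, -23) = 48
H (Nadia): max(62, 64, -57, -96) = 64
J (Nadia): max(24, -68, 33) = 33
B (Bob): min(96, 48, 64, 33) = 33
R0 (Nadia): max(34, 33) = 34
Nadia at R0 wants the highest of {A=34, B=33}, so chooses A.

A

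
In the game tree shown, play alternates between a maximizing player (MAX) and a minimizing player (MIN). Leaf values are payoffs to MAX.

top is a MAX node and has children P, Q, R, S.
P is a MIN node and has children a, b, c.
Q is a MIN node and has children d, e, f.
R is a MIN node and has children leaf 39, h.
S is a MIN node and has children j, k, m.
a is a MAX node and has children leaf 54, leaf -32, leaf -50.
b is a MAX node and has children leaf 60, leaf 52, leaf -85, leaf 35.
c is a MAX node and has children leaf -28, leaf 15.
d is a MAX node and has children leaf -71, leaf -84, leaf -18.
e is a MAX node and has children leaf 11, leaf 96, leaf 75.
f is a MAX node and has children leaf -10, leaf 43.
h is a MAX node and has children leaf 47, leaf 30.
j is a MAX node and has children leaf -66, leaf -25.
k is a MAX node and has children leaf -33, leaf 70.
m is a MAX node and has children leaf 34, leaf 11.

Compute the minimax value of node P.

a (MAX): max(54, -32, -50) = 54
b (MAX): max(60, 52, -85, 35) = 60
c (MAX): max(-28, 15) = 15
P (MIN): min(54, 60, 15) = 15

15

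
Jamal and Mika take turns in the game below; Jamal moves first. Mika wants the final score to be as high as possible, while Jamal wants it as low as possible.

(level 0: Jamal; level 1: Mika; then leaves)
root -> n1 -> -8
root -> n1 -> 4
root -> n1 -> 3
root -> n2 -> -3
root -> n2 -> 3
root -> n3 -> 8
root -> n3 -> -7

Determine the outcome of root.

n1 (Mika): max(-8, 4, 3) = 4
n2 (Mika): max(-3, 3) = 3
n3 (Mika): max(8, -7) = 8
root (Jamal): min(4, 3, 8) = 3

3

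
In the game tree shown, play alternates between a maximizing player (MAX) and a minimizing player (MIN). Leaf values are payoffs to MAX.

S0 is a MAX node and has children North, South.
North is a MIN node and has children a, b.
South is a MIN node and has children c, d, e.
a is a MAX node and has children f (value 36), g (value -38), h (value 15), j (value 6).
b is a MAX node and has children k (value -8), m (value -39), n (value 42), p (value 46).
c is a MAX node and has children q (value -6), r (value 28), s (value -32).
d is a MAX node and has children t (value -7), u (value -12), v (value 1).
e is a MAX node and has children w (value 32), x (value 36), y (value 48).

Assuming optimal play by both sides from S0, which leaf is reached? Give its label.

f

a (MAX): max(36, -38, 15, 6) = 36
b (MAX): max(-8, -39, 42, 46) = 46
North (MIN): min(36, 46) = 36
c (MAX): max(-6, 28, -32) = 28
d (MAX): max(-7, -12, 1) = 1
e (MAX): max(32, 36, 48) = 48
South (MIN): min(28, 1, 48) = 1
S0 (MAX): max(36, 1) = 36
At S0, MAX picks North (highest: 36).
At North, MIN picks a (lowest: 36).
At a, MAX picks f (highest: 36).
Terminal value 36.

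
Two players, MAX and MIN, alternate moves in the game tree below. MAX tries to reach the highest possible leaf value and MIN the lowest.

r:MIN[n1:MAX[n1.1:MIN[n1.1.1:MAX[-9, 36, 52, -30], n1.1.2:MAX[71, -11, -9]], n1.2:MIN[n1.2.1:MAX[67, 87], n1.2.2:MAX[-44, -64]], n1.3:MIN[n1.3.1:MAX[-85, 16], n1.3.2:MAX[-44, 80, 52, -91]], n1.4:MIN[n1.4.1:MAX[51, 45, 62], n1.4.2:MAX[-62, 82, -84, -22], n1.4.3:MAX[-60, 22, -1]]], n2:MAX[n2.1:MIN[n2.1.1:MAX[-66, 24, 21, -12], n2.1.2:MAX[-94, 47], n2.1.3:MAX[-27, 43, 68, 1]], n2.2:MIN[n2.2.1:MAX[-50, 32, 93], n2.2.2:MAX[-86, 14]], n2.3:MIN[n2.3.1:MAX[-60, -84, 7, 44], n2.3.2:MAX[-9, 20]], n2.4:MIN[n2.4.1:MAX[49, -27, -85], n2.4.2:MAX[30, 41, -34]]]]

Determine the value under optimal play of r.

41

n1.1.1 (MAX): max(-9, 36, 52, -30) = 52
n1.1.2 (MAX): max(71, -11, -9) = 71
n1.1 (MIN): min(52, 71) = 52
n1.2.1 (MAX): max(67, 87) = 87
n1.2.2 (MAX): max(-44, -64) = -44
n1.2 (MIN): min(87, -44) = -44
n1.3.1 (MAX): max(-85, 16) = 16
n1.3.2 (MAX): max(-44, 80, 52, -91) = 80
n1.3 (MIN): min(16, 80) = 16
n1.4.1 (MAX): max(51, 45, 62) = 62
n1.4.2 (MAX): max(-62, 82, -84, -22) = 82
n1.4.3 (MAX): max(-60, 22, -1) = 22
n1.4 (MIN): min(62, 82, 22) = 22
n1 (MAX): max(52, -44, 16, 22) = 52
n2.1.1 (MAX): max(-66, 24, 21, -12) = 24
n2.1.2 (MAX): max(-94, 47) = 47
n2.1.3 (MAX): max(-27, 43, 68, 1) = 68
n2.1 (MIN): min(24, 47, 68) = 24
n2.2.1 (MAX): max(-50, 32, 93) = 93
n2.2.2 (MAX): max(-86, 14) = 14
n2.2 (MIN): min(93, 14) = 14
n2.3.1 (MAX): max(-60, -84, 7, 44) = 44
n2.3.2 (MAX): max(-9, 20) = 20
n2.3 (MIN): min(44, 20) = 20
n2.4.1 (MAX): max(49, -27, -85) = 49
n2.4.2 (MAX): max(30, 41, -34) = 41
n2.4 (MIN): min(49, 41) = 41
n2 (MAX): max(24, 14, 20, 41) = 41
r (MIN): min(52, 41) = 41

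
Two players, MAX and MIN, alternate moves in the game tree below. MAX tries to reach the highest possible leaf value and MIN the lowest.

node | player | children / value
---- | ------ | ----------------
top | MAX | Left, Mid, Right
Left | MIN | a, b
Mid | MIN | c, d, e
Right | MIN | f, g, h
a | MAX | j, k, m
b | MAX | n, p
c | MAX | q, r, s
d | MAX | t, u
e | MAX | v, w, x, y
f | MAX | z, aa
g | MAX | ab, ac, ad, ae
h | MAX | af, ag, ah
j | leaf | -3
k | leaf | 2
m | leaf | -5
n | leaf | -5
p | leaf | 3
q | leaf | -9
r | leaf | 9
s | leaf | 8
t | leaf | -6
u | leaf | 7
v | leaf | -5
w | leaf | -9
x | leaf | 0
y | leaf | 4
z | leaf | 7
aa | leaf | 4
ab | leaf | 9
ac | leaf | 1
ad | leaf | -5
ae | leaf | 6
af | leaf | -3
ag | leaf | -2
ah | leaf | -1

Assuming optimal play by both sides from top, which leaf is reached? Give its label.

a (MAX): max(-3, 2, -5) = 2
b (MAX): max(-5, 3) = 3
Left (MIN): min(2, 3) = 2
c (MAX): max(-9, 9, 8) = 9
d (MAX): max(-6, 7) = 7
e (MAX): max(-5, -9, 0, 4) = 4
Mid (MIN): min(9, 7, 4) = 4
f (MAX): max(7, 4) = 7
g (MAX): max(9, 1, -5, 6) = 9
h (MAX): max(-3, -2, -1) = -1
Right (MIN): min(7, 9, -1) = -1
top (MAX): max(2, 4, -1) = 4
At top, MAX picks Mid (highest: 4).
At Mid, MIN picks e (lowest: 4).
At e, MAX picks y (highest: 4).
Terminal value 4.

y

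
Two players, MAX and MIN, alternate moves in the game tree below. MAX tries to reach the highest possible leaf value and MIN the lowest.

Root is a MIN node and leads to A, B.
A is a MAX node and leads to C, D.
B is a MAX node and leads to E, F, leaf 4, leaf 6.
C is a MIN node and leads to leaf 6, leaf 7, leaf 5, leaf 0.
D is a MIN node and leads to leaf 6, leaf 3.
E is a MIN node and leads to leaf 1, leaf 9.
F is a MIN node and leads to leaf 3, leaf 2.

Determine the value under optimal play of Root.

C (MIN): min(6, 7, 5, 0) = 0
D (MIN): min(6, 3) = 3
A (MAX): max(0, 3) = 3
E (MIN): min(1, 9) = 1
F (MIN): min(3, 2) = 2
B (MAX): max(1, 2, 4, 6) = 6
Root (MIN): min(3, 6) = 3

3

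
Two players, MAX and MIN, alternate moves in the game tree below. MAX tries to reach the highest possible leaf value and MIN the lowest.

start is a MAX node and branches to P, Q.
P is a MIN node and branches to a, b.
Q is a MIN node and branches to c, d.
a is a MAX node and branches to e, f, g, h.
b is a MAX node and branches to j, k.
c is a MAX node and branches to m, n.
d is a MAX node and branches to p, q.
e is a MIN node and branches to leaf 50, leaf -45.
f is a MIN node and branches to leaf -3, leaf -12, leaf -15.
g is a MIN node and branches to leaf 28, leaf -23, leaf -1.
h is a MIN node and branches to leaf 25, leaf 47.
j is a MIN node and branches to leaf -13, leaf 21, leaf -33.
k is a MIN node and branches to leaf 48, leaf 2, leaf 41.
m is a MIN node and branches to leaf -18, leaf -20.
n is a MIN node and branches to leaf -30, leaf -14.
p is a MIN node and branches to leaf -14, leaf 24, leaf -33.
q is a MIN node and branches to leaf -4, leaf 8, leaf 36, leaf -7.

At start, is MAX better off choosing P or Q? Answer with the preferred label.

P

e (MIN): min(50, -45) = -45
f (MIN): min(-3, -12, -15) = -15
g (MIN): min(28, -23, -1) = -23
h (MIN): min(25, 47) = 25
a (MAX): max(-45, -15, -23, 25) = 25
j (MIN): min(-13, 21, -33) = -33
k (MIN): min(48, 2, 41) = 2
b (MAX): max(-33, 2) = 2
P (MIN): min(25, 2) = 2
m (MIN): min(-18, -20) = -20
n (MIN): min(-30, -14) = -30
c (MAX): max(-20, -30) = -20
p (MIN): min(-14, 24, -33) = -33
q (MIN): min(-4, 8, 36, -7) = -7
d (MAX): max(-33, -7) = -7
Q (MIN): min(-20, -7) = -20
MAX prefers the higher value; P=2, Q=-20. P is better since 2 > -20.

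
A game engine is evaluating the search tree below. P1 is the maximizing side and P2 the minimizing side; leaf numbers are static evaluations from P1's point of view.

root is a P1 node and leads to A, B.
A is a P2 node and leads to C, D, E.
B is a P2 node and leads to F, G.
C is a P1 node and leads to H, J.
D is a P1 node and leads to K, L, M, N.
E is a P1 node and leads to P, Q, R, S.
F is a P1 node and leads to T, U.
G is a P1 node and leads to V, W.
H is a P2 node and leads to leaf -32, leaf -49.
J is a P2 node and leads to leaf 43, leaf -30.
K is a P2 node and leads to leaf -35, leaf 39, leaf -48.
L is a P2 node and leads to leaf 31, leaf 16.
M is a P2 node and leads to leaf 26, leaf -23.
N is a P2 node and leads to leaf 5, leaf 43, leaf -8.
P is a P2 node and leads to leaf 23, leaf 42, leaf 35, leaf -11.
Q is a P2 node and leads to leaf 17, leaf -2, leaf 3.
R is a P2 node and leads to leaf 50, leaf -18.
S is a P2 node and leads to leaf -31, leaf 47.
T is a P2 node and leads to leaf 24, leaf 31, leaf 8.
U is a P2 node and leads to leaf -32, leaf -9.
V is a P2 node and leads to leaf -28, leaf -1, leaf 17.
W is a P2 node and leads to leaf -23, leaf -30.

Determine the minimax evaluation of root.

-28

H (P2): min(-32, -49) = -49
J (P2): min(43, -30) = -30
C (P1): max(-49, -30) = -30
K (P2): min(-35, 39, -48) = -48
L (P2): min(31, 16) = 16
M (P2): min(26, -23) = -23
N (P2): min(5, 43, -8) = -8
D (P1): max(-48, 16, -23, -8) = 16
P (P2): min(23, 42, 35, -11) = -11
Q (P2): min(17, -2, 3) = -2
R (P2): min(50, -18) = -18
S (P2): min(-31, 47) = -31
E (P1): max(-11, -2, -18, -31) = -2
A (P2): min(-30, 16, -2) = -30
T (P2): min(24, 31, 8) = 8
U (P2): min(-32, -9) = -32
F (P1): max(8, -32) = 8
V (P2): min(-28, -1, 17) = -28
W (P2): min(-23, -30) = -30
G (P1): max(-28, -30) = -28
B (P2): min(8, -28) = -28
root (P1): max(-30, -28) = -28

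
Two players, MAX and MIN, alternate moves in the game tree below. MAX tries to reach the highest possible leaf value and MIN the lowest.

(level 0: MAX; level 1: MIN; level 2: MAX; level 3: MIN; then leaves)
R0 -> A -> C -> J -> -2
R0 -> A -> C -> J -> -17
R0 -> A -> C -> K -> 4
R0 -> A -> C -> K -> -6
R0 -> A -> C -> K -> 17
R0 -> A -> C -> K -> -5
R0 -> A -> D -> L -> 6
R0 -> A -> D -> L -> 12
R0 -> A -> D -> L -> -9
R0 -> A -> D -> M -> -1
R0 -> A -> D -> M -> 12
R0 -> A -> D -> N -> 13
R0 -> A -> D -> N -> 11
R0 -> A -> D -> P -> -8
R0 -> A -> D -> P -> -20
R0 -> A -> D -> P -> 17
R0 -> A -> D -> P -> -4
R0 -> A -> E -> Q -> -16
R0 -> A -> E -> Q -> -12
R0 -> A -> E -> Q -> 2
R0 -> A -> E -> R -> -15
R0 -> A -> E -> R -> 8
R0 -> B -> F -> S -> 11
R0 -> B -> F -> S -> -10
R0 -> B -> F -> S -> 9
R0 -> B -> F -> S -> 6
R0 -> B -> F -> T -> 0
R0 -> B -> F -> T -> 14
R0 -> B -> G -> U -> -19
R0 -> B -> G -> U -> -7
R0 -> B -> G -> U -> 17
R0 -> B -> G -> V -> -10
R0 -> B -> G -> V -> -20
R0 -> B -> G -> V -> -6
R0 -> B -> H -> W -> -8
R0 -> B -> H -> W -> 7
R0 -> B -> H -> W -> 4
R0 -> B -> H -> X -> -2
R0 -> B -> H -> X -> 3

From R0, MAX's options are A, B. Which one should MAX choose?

J (MIN): min(-2, -17) = -17
K (MIN): min(4, -6, 17, -5) = -6
C (MAX): max(-17, -6) = -6
L (MIN): min(6, 12, -9) = -9
M (MIN): min(-1, 12) = -1
N (MIN): min(13, 11) = 11
P (MIN): min(-8, -20, 17, -4) = -20
D (MAX): max(-9, -1, 11, -20) = 11
Q (MIN): min(-16, -12, 2) = -16
R (MIN): min(-15, 8) = -15
E (MAX): max(-16, -15) = -15
A (MIN): min(-6, 11, -15) = -15
S (MIN): min(11, -10, 9, 6) = -10
T (MIN): min(0, 14) = 0
F (MAX): max(-10, 0) = 0
U (MIN): min(-19, -7, 17) = -19
V (MIN): min(-10, -20, -6) = -20
G (MAX): max(-19, -20) = -19
W (MIN): min(-8, 7, 4) = -8
X (MIN): min(-2, 3) = -2
H (MAX): max(-8, -2) = -2
B (MIN): min(0, -19, -2) = -19
R0 (MAX): max(-15, -19) = -15
MAX at R0 wants the highest of {A=-15, B=-19}, so chooses A.

A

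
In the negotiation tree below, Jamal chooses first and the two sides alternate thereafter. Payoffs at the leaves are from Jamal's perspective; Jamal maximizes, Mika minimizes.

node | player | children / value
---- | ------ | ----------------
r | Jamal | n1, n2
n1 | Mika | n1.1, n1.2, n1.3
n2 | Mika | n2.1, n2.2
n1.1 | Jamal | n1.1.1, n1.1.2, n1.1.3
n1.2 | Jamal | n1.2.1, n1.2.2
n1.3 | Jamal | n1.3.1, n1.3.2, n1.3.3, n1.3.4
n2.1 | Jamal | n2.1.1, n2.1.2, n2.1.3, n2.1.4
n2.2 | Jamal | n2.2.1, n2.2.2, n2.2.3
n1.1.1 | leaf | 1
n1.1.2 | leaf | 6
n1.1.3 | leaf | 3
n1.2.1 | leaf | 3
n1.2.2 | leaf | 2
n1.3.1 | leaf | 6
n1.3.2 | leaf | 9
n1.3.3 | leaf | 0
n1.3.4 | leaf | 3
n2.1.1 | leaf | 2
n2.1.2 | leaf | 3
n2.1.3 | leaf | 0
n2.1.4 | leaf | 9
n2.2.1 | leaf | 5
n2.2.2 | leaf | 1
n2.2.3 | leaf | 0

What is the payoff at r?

n1.1 (Jamal): max(1, 6, 3) = 6
n1.2 (Jamal): max(3, 2) = 3
n1.3 (Jamal): max(6, 9, 0, 3) = 9
n1 (Mika): min(6, 3, 9) = 3
n2.1 (Jamal): max(2, 3, 0, 9) = 9
n2.2 (Jamal): max(5, 1, 0) = 5
n2 (Mika): min(9, 5) = 5
r (Jamal): max(3, 5) = 5

5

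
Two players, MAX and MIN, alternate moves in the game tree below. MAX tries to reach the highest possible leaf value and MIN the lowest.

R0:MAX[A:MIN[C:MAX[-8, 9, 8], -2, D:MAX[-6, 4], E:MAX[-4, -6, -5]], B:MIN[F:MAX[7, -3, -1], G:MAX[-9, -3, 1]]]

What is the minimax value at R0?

1

C (MAX): max(-8, 9, 8) = 9
D (MAX): max(-6, 4) = 4
E (MAX): max(-4, -6, -5) = -4
A (MIN): min(9, -2, 4, -4) = -4
F (MAX): max(7, -3, -1) = 7
G (MAX): max(-9, -3, 1) = 1
B (MIN): min(7, 1) = 1
R0 (MAX): max(-4, 1) = 1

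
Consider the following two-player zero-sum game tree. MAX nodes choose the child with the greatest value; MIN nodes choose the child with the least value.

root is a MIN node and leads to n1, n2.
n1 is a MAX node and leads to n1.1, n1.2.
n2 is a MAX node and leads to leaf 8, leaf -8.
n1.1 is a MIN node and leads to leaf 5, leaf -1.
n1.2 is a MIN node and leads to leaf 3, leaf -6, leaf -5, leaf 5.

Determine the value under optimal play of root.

n1.1 (MIN): min(5, -1) = -1
n1.2 (MIN): min(3, -6, -5, 5) = -6
n1 (MAX): max(-1, -6) = -1
n2 (MAX): max(8, -8) = 8
root (MIN): min(-1, 8) = -1

-1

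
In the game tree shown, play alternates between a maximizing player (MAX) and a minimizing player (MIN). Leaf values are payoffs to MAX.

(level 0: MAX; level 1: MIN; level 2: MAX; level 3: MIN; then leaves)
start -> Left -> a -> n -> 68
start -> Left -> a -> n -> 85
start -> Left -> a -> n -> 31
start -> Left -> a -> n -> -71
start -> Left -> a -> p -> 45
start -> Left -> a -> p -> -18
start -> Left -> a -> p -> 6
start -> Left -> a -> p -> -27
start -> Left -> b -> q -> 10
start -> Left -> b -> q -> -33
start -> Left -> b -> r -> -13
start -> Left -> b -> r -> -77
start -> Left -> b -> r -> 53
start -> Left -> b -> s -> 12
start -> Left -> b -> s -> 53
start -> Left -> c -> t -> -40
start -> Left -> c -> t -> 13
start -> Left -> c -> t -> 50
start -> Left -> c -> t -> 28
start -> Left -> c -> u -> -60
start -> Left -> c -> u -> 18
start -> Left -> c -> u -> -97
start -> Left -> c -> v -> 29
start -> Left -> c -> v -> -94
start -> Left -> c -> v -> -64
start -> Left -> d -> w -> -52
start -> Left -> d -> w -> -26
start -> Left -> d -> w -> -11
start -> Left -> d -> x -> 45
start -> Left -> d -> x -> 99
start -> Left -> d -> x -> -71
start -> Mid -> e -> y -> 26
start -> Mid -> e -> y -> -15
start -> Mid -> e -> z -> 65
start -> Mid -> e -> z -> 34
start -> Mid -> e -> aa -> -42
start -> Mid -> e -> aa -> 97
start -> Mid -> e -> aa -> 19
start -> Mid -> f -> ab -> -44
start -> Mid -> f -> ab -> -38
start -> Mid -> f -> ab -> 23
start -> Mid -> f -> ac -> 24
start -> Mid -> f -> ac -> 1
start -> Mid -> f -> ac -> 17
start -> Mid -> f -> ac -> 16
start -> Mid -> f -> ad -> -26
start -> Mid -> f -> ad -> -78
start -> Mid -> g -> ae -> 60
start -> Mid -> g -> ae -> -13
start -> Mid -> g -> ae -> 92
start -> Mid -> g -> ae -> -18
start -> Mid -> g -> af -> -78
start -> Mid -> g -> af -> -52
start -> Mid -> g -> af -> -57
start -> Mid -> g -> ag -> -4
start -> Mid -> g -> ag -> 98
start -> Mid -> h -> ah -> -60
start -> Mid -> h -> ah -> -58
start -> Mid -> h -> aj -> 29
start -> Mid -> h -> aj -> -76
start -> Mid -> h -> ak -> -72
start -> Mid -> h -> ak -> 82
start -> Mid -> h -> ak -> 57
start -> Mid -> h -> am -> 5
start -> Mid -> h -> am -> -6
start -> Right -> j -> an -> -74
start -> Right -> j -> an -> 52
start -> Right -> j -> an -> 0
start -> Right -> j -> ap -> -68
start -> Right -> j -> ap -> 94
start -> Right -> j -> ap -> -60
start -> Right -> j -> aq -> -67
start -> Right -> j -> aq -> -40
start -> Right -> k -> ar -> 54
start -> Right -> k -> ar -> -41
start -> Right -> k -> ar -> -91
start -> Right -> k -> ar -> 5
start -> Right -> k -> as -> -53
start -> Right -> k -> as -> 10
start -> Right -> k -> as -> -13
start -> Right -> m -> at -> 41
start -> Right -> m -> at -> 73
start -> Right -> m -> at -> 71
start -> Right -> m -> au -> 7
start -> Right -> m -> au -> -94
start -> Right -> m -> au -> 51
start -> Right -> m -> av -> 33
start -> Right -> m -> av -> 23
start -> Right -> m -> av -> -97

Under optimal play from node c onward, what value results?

-40

t (MIN): min(-40, 13, 50, 28) = -40
u (MIN): min(-60, 18, -97) = -97
v (MIN): min(29, -94, -64) = -94
c (MAX): max(-40, -97, -94) = -40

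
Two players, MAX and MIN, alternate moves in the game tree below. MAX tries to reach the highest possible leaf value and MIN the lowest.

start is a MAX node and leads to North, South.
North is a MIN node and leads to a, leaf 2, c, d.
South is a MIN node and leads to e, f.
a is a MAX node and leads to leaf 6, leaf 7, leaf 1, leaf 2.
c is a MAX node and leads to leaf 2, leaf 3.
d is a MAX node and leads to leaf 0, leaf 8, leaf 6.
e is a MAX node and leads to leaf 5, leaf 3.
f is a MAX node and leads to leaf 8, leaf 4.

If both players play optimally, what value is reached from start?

5

a (MAX): max(6, 7, 1, 2) = 7
c (MAX): max(2, 3) = 3
d (MAX): max(0, 8, 6) = 8
North (MIN): min(7, 2, 3, 8) = 2
e (MAX): max(5, 3) = 5
f (MAX): max(8, 4) = 8
South (MIN): min(5, 8) = 5
start (MAX): max(2, 5) = 5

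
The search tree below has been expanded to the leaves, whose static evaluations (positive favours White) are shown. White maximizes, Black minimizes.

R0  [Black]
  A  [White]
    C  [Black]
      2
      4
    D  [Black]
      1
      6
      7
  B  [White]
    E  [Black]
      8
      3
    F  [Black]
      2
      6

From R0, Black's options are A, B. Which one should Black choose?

A

C (Black): min(2, 4) = 2
D (Black): min(1, 6, 7) = 1
A (White): max(2, 1) = 2
E (Black): min(8, 3) = 3
F (Black): min(2, 6) = 2
B (White): max(3, 2) = 3
R0 (Black): min(2, 3) = 2
Black at R0 wants the lowest of {A=2, B=3}, so chooses A.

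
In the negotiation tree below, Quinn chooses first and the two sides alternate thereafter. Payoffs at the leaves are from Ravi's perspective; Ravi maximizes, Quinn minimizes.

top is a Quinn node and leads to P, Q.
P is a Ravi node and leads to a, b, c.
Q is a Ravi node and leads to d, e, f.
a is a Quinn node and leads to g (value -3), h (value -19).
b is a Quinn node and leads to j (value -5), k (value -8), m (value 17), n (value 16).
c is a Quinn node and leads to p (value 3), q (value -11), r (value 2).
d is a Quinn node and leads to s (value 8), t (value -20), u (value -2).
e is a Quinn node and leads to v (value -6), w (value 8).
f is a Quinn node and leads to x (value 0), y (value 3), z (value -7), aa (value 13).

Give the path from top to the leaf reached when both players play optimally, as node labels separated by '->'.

top -> P -> b -> k

a (Quinn): min(-3, -19) = -19
b (Quinn): min(-5, -8, 17, 16) = -8
c (Quinn): min(3, -11, 2) = -11
P (Ravi): max(-19, -8, -11) = -8
d (Quinn): min(8, -20, -2) = -20
e (Quinn): min(-6, 8) = -6
f (Quinn): min(0, 3, -7, 13) = -7
Q (Ravi): max(-20, -6, -7) = -6
top (Quinn): min(-8, -6) = -8
At top, Quinn picks P (lowest: -8).
At P, Ravi picks b (highest: -8).
At b, Quinn picks k (lowest: -8).
Terminal value -8.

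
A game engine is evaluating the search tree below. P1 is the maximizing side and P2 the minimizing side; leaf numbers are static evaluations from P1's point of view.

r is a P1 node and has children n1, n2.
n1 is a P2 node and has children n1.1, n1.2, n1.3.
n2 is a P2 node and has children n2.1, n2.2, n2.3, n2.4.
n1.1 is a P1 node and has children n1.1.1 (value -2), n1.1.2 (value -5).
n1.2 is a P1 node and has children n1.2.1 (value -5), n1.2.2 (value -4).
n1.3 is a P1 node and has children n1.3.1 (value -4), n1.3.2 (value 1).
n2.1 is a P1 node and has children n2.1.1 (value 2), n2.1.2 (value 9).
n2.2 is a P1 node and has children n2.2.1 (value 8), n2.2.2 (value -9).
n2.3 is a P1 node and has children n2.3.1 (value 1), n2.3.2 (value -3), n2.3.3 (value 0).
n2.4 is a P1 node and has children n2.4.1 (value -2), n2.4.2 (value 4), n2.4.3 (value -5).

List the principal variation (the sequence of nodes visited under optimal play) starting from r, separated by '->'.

r -> n2 -> n2.3 -> n2.3.1

n1.1 (P1): max(-2, -5) = -2
n1.2 (P1): max(-5, -4) = -4
n1.3 (P1): max(-4, 1) = 1
n1 (P2): min(-2, -4, 1) = -4
n2.1 (P1): max(2, 9) = 9
n2.2 (P1): max(8, -9) = 8
n2.3 (P1): max(1, -3, 0) = 1
n2.4 (P1): max(-2, 4, -5) = 4
n2 (P2): min(9, 8, 1, 4) = 1
r (P1): max(-4, 1) = 1
At r, P1 picks n2 (highest: 1).
At n2, P2 picks n2.3 (lowest: 1).
At n2.3, P1 picks n2.3.1 (highest: 1).
Terminal value 1.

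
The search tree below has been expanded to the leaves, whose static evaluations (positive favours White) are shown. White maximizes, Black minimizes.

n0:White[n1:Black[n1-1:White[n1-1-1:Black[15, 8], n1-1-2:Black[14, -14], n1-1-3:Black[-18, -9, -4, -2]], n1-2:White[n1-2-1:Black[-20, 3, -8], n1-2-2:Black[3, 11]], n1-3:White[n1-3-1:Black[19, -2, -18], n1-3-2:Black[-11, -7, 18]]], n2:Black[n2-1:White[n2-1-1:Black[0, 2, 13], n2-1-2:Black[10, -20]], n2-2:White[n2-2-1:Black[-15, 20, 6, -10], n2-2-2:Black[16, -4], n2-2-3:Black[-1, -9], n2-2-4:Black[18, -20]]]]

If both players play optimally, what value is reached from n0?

n1-1-1 (Black): min(15, 8) = 8
n1-1-2 (Black): min(14, -14) = -14
n1-1-3 (Black): min(-18, -9, -4, -2) = -18
n1-1 (White): max(8, -14, -18) = 8
n1-2-1 (Black): min(-20, 3, -8) = -20
n1-2-2 (Black): min(3, 11) = 3
n1-2 (White): max(-20, 3) = 3
n1-3-1 (Black): min(19, -2, -18) = -18
n1-3-2 (Black): min(-11, -7, 18) = -11
n1-3 (White): max(-18, -11) = -11
n1 (Black): min(8, 3, -11) = -11
n2-1-1 (Black): min(0, 2, 13) = 0
n2-1-2 (Black): min(10, -20) = -20
n2-1 (White): max(0, -20) = 0
n2-2-1 (Black): min(-15, 20, 6, -10) = -15
n2-2-2 (Black): min(16, -4) = -4
n2-2-3 (Black): min(-1, -9) = -9
n2-2-4 (Black): min(18, -20) = -20
n2-2 (White): max(-15, -4, -9, -20) = -4
n2 (Black): min(0, -4) = -4
n0 (White): max(-11, -4) = -4

-4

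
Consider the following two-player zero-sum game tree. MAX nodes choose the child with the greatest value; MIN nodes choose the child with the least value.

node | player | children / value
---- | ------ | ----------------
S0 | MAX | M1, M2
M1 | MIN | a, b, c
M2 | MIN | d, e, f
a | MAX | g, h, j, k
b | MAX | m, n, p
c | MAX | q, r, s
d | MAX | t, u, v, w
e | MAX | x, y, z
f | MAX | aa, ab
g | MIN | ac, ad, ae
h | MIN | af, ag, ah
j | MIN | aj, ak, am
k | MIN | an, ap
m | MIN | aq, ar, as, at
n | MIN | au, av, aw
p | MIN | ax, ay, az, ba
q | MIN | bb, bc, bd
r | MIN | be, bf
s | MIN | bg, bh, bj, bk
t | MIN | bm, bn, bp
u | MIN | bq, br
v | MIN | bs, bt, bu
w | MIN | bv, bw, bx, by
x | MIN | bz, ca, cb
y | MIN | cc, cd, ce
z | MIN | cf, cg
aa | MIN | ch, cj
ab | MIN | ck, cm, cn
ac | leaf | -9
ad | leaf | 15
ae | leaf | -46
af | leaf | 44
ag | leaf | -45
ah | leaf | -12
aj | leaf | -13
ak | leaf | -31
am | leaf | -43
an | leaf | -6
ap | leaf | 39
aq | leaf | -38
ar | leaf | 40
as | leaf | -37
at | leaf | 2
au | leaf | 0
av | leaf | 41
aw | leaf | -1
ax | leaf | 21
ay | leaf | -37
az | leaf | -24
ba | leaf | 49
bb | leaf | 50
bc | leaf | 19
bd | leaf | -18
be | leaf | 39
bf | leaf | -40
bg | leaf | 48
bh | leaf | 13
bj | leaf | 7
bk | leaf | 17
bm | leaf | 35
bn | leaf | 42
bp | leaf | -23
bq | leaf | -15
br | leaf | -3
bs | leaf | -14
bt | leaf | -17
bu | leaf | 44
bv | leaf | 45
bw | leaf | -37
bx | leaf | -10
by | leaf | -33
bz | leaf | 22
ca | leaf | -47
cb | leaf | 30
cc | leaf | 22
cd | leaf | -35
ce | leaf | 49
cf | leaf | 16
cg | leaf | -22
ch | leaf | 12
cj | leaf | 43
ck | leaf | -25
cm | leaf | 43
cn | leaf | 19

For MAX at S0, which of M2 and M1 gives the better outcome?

M1

t (MIN): min(35, 42, -23) = -23
u (MIN): min(-15, -3) = -15
v (MIN): min(-14, -17, 44) = -17
w (MIN): min(45, -37, -10, -33) = -37
d (MAX): max(-23, -15, -17, -37) = -15
x (MIN): min(22, -47, 30) = -47
y (MIN): min(22, -35, 49) = -35
z (MIN): min(16, -22) = -22
e (MAX): max(-47, -35, -22) = -22
aa (MIN): min(12, 43) = 12
ab (MIN): min(-25, 43, 19) = -25
f (MAX): max(12, -25) = 12
M2 (MIN): min(-15, -22, 12) = -22
g (MIN): min(-9, 15, -46) = -46
h (MIN): min(44, -45, -12) = -45
j (MIN): min(-13, -31, -43) = -43
k (MIN): min(-6, 39) = -6
a (MAX): max(-46, -45, -43, -6) = -6
m (MIN): min(-38, 40, -37, 2) = -38
n (MIN): min(0, 41, -1) = -1
p (MIN): min(21, -37, -24, 49) = -37
b (MAX): max(-38, -1, -37) = -1
q (MIN): min(50, 19, -18) = -18
r (MIN): min(39, -40) = -40
s (MIN): min(48, 13, 7, 17) = 7
c (MAX): max(-18, -40, 7) = 7
M1 (MIN): min(-6, -1, 7) = -6
MAX prefers the higher value; M2=-22, M1=-6. M1 is better since -6 > -22.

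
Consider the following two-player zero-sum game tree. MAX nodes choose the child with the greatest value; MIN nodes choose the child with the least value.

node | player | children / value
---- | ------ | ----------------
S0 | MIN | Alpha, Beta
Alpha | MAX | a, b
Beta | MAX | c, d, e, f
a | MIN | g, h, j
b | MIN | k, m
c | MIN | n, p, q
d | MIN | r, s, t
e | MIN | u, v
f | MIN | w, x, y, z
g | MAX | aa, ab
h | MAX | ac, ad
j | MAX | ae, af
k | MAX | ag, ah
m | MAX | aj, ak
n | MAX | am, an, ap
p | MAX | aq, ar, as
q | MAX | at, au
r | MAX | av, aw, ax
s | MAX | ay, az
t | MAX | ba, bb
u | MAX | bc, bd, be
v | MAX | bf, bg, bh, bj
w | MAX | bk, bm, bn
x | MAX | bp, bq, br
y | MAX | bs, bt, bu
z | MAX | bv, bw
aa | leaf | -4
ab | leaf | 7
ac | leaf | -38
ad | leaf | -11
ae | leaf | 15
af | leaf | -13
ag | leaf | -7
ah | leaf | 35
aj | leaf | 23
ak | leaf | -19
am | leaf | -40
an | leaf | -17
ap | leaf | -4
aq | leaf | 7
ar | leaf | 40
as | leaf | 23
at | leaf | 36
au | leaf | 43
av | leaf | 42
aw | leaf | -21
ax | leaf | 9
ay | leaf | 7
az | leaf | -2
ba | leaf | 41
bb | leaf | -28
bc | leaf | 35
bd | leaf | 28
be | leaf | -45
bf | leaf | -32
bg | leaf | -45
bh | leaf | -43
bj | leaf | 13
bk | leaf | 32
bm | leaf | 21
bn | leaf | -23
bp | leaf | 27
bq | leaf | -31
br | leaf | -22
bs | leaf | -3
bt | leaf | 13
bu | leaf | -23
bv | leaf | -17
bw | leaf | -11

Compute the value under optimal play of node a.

g (MAX): max(-4, 7) = 7
h (MAX): max(-38, -11) = -11
j (MAX): max(15, -13) = 15
a (MIN): min(7, -11, 15) = -11

-11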